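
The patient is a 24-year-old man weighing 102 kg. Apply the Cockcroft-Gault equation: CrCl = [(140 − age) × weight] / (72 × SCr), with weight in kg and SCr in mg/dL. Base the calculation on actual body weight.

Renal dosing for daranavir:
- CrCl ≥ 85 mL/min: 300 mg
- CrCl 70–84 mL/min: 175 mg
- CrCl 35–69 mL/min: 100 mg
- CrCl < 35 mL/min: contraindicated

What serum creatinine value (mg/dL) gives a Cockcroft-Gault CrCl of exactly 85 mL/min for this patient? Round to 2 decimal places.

1.93 mg/dL

Standard dose requires CrCl ≥ 85 mL/min.
Set (140 − 24) × 102 / (72 × SCr) = 85
SCr = (140 − 24) × 102 / (72 × 85) = 1.933 mg/dL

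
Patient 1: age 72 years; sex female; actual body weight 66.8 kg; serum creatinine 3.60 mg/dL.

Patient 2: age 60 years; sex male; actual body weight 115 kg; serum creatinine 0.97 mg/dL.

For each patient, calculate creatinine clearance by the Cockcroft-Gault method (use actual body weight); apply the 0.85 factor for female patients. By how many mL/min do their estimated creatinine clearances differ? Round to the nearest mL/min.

Patient 1: CrCl = (140 − 72) × 66.8 / (72 × 3.6) × 0.85 = 4542.4 / 259.20 × 0.85 ≈ 14.9 mL/min
Patient 2: CrCl = (140 − 60) × 115 / (72 × 0.97) = 9200.0 / 69.84 ≈ 131.7 mL/min
|14.9 − 131.7| = 116.8 mL/min

117 mL/min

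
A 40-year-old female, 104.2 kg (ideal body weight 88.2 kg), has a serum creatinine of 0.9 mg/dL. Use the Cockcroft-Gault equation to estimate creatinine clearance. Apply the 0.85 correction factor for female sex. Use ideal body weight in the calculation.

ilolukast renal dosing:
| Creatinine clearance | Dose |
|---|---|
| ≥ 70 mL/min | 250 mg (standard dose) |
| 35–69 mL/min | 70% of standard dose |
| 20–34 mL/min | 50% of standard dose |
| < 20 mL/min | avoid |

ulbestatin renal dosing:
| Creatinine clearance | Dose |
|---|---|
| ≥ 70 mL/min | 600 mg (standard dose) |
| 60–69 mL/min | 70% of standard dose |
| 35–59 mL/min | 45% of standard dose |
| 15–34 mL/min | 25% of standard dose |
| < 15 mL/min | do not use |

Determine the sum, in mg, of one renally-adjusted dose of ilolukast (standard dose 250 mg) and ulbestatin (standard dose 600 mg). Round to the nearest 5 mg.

CrCl = (140 − 40) × 88.2 / (72 × 0.9) × 0.85 = 8820.0 / 64.80 × 0.85 ≈ 115.7 mL/min
CrCl ≈ 116 mL/min.
ilolukast: ≥ 70 mL/min → 100% of 250 mg = 250 mg.
ulbestatin: ≥ 70 mL/min → 100% of 600 mg = 600 mg.
Total = 250 + 600 = 850 mg.

850 mg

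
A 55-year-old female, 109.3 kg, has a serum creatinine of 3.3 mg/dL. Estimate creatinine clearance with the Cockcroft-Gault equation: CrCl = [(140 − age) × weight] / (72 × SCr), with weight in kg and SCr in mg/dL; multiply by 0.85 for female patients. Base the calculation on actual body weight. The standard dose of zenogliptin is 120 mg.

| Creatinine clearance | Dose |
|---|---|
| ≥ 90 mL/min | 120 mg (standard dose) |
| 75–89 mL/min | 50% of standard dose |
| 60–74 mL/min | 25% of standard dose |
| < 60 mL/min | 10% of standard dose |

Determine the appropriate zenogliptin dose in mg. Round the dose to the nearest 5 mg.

10 mg

CrCl = (140 − 55) × 109.3 / (72 × 3.3) × 0.85 = 9290.5 / 237.60 × 0.85 ≈ 33.2 mL/min
CrCl ≈ 33 mL/min → bracket < 60 mL/min.
10% of 120 mg = 12 mg → 10 mg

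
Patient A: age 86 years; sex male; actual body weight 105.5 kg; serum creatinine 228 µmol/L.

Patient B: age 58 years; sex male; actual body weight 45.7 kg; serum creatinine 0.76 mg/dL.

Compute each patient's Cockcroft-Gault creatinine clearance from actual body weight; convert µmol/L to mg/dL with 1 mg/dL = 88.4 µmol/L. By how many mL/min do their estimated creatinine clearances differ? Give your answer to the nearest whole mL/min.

38 mL/min

Patient A: SCr = 228 / 88.4 = 2.579 mg/dL
Patient A: CrCl = (140 − 86) × 105.5 / (72 × 2.579) = 5697.0 / 185.69 ≈ 30.7 mL/min
Patient B: CrCl = (140 − 58) × 45.7 / (72 × 0.76) = 3747.4 / 54.72 ≈ 68.5 mL/min
|30.7 − 68.5| = 37.8 mL/min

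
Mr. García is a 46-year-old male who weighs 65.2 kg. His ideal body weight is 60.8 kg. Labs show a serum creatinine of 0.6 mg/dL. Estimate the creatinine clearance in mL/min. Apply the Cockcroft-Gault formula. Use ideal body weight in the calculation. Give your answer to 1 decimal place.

132.3 mL/min

CrCl = (140 − 46) × 60.8 / (72 × 0.6) = 5715.2 / 43.20 ≈ 132.3 mL/min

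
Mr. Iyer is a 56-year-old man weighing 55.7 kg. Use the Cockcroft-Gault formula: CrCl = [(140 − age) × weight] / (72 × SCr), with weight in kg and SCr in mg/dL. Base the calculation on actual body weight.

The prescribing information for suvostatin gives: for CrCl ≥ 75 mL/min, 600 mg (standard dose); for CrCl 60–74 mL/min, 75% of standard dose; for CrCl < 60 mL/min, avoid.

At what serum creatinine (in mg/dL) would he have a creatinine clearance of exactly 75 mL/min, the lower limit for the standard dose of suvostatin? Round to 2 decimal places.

0.87 mg/dL

Standard dose requires CrCl ≥ 75 mL/min.
Set (140 − 56) × 55.7 / (72 × SCr) = 75
SCr = (140 − 56) × 55.7 / (72 × 75) = 0.866 mg/dL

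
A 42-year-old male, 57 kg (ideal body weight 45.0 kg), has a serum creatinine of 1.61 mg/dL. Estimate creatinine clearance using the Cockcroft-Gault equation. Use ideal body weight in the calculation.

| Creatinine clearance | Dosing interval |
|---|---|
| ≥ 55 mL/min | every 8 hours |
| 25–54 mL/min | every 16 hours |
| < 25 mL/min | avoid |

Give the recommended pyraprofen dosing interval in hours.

CrCl = (140 − 42) × 45 / (72 × 1.61) = 4410.0 / 115.92 ≈ 38.0 mL/min
CrCl ≈ 38 mL/min → bracket 25–54 mL/min → every 16 hours.

every 16 hours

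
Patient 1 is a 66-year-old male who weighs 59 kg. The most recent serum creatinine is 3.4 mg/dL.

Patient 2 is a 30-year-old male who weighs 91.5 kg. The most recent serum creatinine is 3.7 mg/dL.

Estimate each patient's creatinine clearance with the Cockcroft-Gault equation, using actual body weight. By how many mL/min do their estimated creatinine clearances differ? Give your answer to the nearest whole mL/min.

Patient 1: CrCl = (140 − 66) × 59 / (72 × 3.4) = 4366.0 / 244.80 ≈ 17.8 mL/min
Patient 2: CrCl = (140 − 30) × 91.5 / (72 × 3.7) = 10065.0 / 266.40 ≈ 37.8 mL/min
|17.8 − 37.8| = 20.0 mL/min

20 mL/min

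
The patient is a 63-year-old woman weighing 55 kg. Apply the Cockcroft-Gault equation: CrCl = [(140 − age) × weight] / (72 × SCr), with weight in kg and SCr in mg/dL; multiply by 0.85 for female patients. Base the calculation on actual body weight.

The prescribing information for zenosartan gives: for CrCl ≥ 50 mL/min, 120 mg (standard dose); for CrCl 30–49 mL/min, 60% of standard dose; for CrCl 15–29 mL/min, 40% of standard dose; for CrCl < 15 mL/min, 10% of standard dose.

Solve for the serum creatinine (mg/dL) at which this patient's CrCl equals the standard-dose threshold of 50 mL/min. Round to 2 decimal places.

Standard dose requires CrCl ≥ 50 mL/min.
Set (140 − 63) × 55 × 0.85 / (72 × SCr) = 50
SCr = (140 − 63) × 55 × 0.85 / (72 × 50) = 1.000 mg/dL

1.00 mg/dL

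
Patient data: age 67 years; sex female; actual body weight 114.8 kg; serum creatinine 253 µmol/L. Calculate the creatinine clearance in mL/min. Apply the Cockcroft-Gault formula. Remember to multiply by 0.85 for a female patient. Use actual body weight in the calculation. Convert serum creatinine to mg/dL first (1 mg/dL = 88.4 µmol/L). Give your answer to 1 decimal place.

34.6 mL/min

SCr = 253 / 88.4 = 2.862 mg/dL
CrCl = (140 − 67) × 114.8 / (72 × 2.862) × 0.85 = 8380.4 / 206.06 × 0.85 ≈ 34.6 mL/min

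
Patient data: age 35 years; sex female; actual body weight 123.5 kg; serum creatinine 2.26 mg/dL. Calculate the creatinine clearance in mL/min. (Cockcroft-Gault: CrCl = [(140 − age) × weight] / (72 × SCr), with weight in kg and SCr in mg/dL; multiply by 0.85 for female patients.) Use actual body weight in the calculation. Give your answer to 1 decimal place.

CrCl = (140 − 35) × 123.5 / (72 × 2.26) × 0.85 = 12967.5 / 162.72 × 0.85 ≈ 67.7 mL/min

67.7 mL/min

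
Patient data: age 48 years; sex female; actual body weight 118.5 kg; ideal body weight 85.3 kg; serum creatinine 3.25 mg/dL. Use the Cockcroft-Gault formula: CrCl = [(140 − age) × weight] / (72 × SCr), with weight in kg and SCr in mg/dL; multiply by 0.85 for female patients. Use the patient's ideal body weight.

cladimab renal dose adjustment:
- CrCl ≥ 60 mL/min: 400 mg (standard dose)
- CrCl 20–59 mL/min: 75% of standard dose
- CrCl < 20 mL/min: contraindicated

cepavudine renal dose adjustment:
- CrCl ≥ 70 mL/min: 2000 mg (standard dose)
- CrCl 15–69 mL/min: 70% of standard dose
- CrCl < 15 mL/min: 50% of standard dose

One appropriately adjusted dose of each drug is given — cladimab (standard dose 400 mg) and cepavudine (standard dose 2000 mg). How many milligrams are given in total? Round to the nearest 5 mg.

1700 mg

CrCl = (140 − 48) × 85.3 / (72 × 3.25) × 0.85 = 7847.6 / 234.00 × 0.85 ≈ 28.5 mL/min
CrCl ≈ 29 mL/min.
cladimab: 20–59 mL/min → 75% of 400 mg = 300 mg.
cepavudine: 15–69 mL/min → 70% of 2000 mg = 1400 mg.
Total = 300 + 1400 = 1700 mg.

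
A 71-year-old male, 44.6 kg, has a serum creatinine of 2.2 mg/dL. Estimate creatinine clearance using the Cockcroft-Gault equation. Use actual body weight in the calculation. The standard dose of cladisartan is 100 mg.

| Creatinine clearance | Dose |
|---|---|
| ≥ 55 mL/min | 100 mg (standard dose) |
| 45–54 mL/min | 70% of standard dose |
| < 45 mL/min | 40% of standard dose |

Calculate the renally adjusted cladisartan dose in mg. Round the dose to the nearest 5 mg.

CrCl = (140 − 71) × 44.6 / (72 × 2.2) = 3077.4 / 158.40 ≈ 19.4 mL/min
CrCl ≈ 19 mL/min → bracket < 45 mL/min.
40% of 100 mg = 40 mg

40 mg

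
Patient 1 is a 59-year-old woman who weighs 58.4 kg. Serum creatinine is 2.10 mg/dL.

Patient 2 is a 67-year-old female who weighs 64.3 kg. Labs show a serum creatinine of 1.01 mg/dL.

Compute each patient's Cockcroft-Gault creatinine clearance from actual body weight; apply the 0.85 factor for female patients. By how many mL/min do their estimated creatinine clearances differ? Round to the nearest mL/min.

Patient 1: CrCl = (140 − 59) × 58.4 / (72 × 2.1) × 0.85 = 4730.4 / 151.20 × 0.85 ≈ 26.6 mL/min
Patient 2: CrCl = (140 − 67) × 64.3 / (72 × 1.01) × 0.85 = 4693.9 / 72.72 × 0.85 ≈ 54.9 mL/min
|26.6 − 54.9| = 28.3 mL/min

28 mL/min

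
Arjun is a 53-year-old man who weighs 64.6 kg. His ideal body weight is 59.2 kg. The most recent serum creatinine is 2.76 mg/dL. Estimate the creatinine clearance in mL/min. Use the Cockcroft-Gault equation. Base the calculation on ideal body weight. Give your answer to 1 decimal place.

25.9 mL/min

CrCl = (140 − 53) × 59.2 / (72 × 2.76) = 5150.4 / 198.72 ≈ 25.9 mL/min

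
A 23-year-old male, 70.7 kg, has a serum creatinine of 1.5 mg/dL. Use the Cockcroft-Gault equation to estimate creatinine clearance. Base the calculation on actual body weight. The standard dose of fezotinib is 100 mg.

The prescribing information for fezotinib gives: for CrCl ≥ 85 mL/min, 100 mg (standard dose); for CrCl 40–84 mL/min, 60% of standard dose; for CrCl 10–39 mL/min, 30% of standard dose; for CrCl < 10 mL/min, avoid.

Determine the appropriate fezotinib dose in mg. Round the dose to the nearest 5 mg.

60 mg

CrCl = (140 − 23) × 70.7 / (72 × 1.5) = 8271.9 / 108.00 ≈ 76.6 mL/min
CrCl ≈ 77 mL/min → bracket 40–84 mL/min.
60% of 100 mg = 60 mg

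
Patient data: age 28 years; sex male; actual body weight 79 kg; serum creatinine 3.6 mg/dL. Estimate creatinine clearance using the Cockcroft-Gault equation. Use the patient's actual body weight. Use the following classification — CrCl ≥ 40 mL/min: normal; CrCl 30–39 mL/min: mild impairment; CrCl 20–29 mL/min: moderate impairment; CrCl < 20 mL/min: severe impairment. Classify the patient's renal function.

mild impairment

CrCl = (140 − 28) × 79 / (72 × 3.6) = 8848.0 / 259.20 ≈ 34.1 mL/min
34 mL/min falls in the 'mild impairment' range.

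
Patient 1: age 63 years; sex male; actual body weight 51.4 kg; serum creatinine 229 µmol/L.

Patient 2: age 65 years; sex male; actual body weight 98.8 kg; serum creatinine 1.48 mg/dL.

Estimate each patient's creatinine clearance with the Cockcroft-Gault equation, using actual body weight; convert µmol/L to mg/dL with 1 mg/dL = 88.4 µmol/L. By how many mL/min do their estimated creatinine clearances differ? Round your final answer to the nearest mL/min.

48 mL/min

Patient 1: SCr = 229 / 88.4 = 2.59 mg/dL
Patient 1: CrCl = (140 − 63) × 51.4 / (72 × 2.59) = 3957.8 / 186.48 ≈ 21.2 mL/min
Patient 2: CrCl = (140 − 65) × 98.8 / (72 × 1.48) = 7410.0 / 106.56 ≈ 69.5 mL/min
|21.2 − 69.5| = 48.3 mL/min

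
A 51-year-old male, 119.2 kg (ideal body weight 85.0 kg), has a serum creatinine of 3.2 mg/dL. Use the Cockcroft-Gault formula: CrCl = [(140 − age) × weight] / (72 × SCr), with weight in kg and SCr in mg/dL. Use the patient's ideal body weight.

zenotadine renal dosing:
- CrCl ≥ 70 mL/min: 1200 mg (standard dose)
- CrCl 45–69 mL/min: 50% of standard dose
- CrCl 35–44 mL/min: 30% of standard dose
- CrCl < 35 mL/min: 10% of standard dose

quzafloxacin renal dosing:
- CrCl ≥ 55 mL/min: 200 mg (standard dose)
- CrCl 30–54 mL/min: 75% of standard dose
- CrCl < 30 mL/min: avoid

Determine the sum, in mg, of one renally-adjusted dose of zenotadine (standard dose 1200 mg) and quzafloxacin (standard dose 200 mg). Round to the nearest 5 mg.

CrCl = (140 − 51) × 85 / (72 × 3.2) = 7565.0 / 230.40 ≈ 32.8 mL/min
CrCl ≈ 33 mL/min.
zenotadine: < 35 mL/min → 10% of 1200 mg = 120 mg.
quzafloxacin: 30–54 mL/min → 75% of 200 mg = 150 mg.
Total = 120 + 150 = 270 mg.

270 mg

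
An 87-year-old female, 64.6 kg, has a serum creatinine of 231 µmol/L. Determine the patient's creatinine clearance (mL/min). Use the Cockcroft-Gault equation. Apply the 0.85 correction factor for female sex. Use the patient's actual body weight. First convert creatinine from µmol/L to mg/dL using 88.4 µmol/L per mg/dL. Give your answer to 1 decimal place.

SCr = 231 / 88.4 = 2.613 mg/dL
CrCl = (140 − 87) × 64.6 / (72 × 2.613) × 0.85 = 3423.8 / 188.14 × 0.85 ≈ 15.5 mL/min

15.5 mL/min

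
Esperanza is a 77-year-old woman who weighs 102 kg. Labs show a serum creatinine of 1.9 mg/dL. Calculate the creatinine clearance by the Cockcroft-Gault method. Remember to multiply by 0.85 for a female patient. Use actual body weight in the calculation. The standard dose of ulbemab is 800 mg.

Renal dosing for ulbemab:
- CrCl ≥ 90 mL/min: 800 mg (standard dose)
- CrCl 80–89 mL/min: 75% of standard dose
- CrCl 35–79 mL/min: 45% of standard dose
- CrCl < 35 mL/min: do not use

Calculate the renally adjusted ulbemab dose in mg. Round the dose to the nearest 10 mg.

CrCl = (140 − 77) × 102 / (72 × 1.9) × 0.85 = 6426.0 / 136.80 × 0.85 ≈ 39.9 mL/min
CrCl ≈ 40 mL/min → bracket 35–79 mL/min.
45% of 800 mg = 360 mg

360 mg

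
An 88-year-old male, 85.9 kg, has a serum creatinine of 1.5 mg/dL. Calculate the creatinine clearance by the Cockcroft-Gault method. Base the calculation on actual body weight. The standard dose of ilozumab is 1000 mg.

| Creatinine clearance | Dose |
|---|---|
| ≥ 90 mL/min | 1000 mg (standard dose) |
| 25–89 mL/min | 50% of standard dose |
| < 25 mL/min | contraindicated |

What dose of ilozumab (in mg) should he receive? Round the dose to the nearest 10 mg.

500 mg

CrCl = (140 − 88) × 85.9 / (72 × 1.5) = 4466.8 / 108.00 ≈ 41.4 mL/min
CrCl ≈ 41 mL/min → bracket 25–89 mL/min.
50% of 1000 mg = 500 mg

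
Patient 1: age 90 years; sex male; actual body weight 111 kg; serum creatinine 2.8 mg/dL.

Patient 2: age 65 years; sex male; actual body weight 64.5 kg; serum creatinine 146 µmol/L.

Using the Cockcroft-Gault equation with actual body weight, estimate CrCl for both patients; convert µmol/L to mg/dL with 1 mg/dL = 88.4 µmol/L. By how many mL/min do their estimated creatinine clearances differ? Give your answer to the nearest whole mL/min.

13 mL/min

Patient 1: CrCl = (140 − 90) × 111 / (72 × 2.8) = 5550.0 / 201.60 ≈ 27.5 mL/min
Patient 2: SCr = 146 / 88.4 = 1.652 mg/dL
Patient 2: CrCl = (140 − 65) × 64.5 / (72 × 1.652) = 4837.5 / 118.94 ≈ 40.7 mL/min
|27.5 − 40.7| = 13.2 mL/min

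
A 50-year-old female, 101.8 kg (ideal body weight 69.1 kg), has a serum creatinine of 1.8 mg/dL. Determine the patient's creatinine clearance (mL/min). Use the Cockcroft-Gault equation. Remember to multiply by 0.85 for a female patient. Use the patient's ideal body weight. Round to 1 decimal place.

40.8 mL/min

CrCl = (140 − 50) × 69.1 / (72 × 1.8) × 0.85 = 6219.0 / 129.60 × 0.85 ≈ 40.8 mL/min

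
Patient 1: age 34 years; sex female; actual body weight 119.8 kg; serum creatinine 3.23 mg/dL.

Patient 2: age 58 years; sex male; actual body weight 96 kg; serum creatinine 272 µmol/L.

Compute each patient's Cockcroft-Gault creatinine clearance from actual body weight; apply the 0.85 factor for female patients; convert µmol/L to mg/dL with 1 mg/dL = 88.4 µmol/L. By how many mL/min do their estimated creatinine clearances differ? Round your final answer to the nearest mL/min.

Patient 1: CrCl = (140 − 34) × 119.8 / (72 × 3.23) × 0.85 = 12698.8 / 232.56 × 0.85 ≈ 46.4 mL/min
Patient 2: SCr = 272 / 88.4 = 3.077 mg/dL
Patient 2: CrCl = (140 − 58) × 96 / (72 × 3.077) = 7872.0 / 221.54 ≈ 35.5 mL/min
|46.4 − 35.5| = 10.9 mL/min

11 mL/min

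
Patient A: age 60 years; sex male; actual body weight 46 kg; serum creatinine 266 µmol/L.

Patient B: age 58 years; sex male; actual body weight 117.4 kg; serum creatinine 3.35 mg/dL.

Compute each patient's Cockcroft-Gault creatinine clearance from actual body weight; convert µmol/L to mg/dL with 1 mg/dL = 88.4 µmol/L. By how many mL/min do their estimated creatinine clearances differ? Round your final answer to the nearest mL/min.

23 mL/min

Patient A: SCr = 266 / 88.4 = 3.009 mg/dL
Patient A: CrCl = (140 − 60) × 46 / (72 × 3.009) = 3680.0 / 216.65 ≈ 17.0 mL/min
Patient B: CrCl = (140 − 58) × 117.4 / (72 × 3.35) = 9626.8 / 241.20 ≈ 39.9 mL/min
|17.0 − 39.9| = 22.9 mL/min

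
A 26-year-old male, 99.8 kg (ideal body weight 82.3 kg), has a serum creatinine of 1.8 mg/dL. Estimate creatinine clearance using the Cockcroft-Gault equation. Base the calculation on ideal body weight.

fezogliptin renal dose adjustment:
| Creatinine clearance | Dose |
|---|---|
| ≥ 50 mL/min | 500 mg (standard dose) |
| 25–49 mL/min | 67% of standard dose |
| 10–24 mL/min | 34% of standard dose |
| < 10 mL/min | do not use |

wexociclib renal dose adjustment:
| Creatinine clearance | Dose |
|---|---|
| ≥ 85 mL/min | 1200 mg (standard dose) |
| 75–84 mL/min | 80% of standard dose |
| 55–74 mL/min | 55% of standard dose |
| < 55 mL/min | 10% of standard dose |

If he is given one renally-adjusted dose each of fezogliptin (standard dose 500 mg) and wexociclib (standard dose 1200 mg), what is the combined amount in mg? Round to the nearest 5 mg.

CrCl = (140 − 26) × 82.3 / (72 × 1.8) = 9382.2 / 129.60 ≈ 72.4 mL/min
CrCl ≈ 72 mL/min.
fezogliptin: ≥ 50 mL/min → 100% of 500 mg = 500 mg.
wexociclib: 55–74 mL/min → 55% of 1200 mg = 660 mg.
Total = 500 + 660 = 1160 mg.

1160 mg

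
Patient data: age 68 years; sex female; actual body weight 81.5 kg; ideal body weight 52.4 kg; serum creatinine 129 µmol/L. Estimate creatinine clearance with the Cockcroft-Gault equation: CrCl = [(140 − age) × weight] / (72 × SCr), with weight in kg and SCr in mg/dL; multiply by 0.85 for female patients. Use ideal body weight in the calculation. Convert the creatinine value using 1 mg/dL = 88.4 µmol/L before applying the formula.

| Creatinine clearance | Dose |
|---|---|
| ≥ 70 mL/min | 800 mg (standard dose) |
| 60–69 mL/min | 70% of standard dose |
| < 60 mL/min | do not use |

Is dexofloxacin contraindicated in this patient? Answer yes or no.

yes

SCr = 129 / 88.4 = 1.459 mg/dL
CrCl = (140 − 68) × 52.4 / (72 × 1.459) × 0.85 = 3772.8 / 105.05 × 0.85 ≈ 30.5 mL/min
CrCl ≈ 31 mL/min, which is < 60 mL/min.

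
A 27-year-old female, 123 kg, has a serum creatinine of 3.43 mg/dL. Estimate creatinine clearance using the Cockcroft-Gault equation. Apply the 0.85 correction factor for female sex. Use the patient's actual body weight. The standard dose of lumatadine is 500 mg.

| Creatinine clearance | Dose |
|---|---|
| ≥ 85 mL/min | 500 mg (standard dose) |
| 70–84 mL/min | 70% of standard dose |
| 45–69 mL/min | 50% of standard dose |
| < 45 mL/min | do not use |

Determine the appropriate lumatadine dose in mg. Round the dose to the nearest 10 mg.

250 mg

CrCl = (140 − 27) × 123 / (72 × 3.43) × 0.85 = 13899.0 / 246.96 × 0.85 ≈ 47.8 mL/min
CrCl ≈ 48 mL/min → bracket 45–69 mL/min.
50% of 500 mg = 250 mg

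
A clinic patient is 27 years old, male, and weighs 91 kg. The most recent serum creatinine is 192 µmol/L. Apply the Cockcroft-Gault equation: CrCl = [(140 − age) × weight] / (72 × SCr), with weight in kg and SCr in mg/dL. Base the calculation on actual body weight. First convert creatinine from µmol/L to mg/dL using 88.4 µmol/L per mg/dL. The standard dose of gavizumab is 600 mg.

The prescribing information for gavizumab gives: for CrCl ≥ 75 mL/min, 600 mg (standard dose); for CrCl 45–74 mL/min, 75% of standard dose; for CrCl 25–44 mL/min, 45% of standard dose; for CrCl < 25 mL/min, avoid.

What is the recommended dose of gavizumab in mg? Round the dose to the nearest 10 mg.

450 mg

SCr = 192 / 88.4 = 2.172 mg/dL
CrCl = (140 − 27) × 91 / (72 × 2.172) = 10283.0 / 156.38 ≈ 65.8 mL/min
CrCl ≈ 66 mL/min → bracket 45–74 mL/min.
75% of 600 mg = 450 mg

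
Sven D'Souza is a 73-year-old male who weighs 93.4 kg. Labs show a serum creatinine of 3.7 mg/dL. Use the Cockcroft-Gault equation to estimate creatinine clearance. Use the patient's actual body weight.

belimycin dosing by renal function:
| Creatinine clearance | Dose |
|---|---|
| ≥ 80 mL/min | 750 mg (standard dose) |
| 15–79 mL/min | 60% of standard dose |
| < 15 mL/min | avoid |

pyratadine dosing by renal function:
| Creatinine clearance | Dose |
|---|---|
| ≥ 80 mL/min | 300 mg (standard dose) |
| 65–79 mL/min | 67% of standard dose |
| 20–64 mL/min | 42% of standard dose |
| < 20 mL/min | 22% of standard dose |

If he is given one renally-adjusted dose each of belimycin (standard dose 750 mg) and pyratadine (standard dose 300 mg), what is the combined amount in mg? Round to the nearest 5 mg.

CrCl = (140 − 73) × 93.4 / (72 × 3.7) = 6257.8 / 266.40 ≈ 23.5 mL/min
CrCl ≈ 23 mL/min.
belimycin: 15–79 mL/min → 60% of 750 mg = 450 mg.
pyratadine: 20–64 mL/min → 42% of 300 mg = 126 mg.
Total = 450 + 126 = 576 mg.

575 mg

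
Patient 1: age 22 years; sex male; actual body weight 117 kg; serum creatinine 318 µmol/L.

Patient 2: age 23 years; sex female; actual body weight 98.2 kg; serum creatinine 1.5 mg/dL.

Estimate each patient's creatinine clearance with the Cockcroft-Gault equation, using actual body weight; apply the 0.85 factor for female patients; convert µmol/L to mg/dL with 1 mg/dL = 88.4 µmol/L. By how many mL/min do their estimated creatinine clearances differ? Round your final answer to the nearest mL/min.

Patient 1: SCr = 318 / 88.4 = 3.597 mg/dL
Patient 1: CrCl = (140 − 22) × 117 / (72 × 3.597) = 13806.0 / 258.98 ≈ 53.3 mL/min
Patient 2: CrCl = (140 − 23) × 98.2 / (72 × 1.5) × 0.85 = 11489.4 / 108.00 × 0.85 ≈ 90.4 mL/min
|53.3 − 90.4| = 37.1 mL/min

37 mL/min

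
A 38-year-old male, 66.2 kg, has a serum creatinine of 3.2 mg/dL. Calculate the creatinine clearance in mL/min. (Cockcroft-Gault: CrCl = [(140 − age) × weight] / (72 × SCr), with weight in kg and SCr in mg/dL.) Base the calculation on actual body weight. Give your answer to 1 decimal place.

CrCl = (140 − 38) × 66.2 / (72 × 3.2) = 6752.4 / 230.40 ≈ 29.3 mL/min

29.3 mL/min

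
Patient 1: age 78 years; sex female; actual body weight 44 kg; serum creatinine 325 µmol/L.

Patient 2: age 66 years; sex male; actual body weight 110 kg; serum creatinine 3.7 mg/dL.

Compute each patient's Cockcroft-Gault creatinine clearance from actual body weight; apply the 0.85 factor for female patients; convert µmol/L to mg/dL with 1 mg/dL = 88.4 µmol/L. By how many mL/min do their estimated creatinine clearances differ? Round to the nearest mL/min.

Patient 1: SCr = 325 / 88.4 = 3.676 mg/dL
Patient 1: CrCl = (140 − 78) × 44 / (72 × 3.676) × 0.85 = 2728.0 / 264.67 × 0.85 ≈ 8.8 mL/min
Patient 2: CrCl = (140 − 66) × 110 / (72 × 3.7) = 8140.0 / 266.40 ≈ 30.6 mL/min
|8.8 − 30.6| = 21.8 mL/min

22 mL/min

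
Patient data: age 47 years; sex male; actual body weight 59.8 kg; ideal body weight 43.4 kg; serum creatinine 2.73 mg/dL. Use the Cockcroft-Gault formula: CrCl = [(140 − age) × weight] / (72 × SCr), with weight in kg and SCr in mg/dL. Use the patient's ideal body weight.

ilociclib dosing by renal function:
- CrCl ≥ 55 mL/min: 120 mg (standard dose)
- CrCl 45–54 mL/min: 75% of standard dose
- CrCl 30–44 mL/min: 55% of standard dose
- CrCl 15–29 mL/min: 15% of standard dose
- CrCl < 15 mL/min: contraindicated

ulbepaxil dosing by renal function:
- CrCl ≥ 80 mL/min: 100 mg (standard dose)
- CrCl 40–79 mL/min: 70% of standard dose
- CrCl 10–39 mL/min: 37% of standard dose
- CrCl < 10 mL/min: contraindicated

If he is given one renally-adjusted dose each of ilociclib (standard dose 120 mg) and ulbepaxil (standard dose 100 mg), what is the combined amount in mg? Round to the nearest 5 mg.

55 mg

CrCl = (140 − 47) × 43.4 / (72 × 2.73) = 4036.2 / 196.56 ≈ 20.5 mL/min
CrCl ≈ 21 mL/min.
ilociclib: 15–29 mL/min → 15% of 120 mg = 18 mg.
ulbepaxil: 10–39 mL/min → 37% of 100 mg = 37 mg.
Total = 18 + 37 = 55 mg.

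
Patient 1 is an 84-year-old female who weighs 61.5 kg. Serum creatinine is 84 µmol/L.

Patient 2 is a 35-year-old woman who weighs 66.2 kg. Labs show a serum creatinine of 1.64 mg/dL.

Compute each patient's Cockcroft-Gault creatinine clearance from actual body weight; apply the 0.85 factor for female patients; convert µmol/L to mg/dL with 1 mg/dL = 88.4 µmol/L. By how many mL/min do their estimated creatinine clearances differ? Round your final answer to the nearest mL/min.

7 mL/min

Patient 1: SCr = 84 / 88.4 = 0.95 mg/dL
Patient 1: CrCl = (140 − 84) × 61.5 / (72 × 0.95) × 0.85 = 3444.0 / 68.40 × 0.85 ≈ 42.8 mL/min
Patient 2: CrCl = (140 − 35) × 66.2 / (72 × 1.64) × 0.85 = 6951.0 / 118.08 × 0.85 ≈ 50.0 mL/min
|42.8 − 50.0| = 7.2 mL/min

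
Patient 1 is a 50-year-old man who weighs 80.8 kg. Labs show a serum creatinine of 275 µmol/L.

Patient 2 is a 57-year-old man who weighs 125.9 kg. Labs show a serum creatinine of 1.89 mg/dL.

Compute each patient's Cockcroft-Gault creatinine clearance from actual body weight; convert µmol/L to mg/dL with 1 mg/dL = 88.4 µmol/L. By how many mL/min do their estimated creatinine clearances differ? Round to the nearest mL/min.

Patient 1: SCr = 275 / 88.4 = 3.111 mg/dL
Patient 1: CrCl = (140 − 50) × 80.8 / (72 × 3.111) = 7272.0 / 223.99 ≈ 32.5 mL/min
Patient 2: CrCl = (140 − 57) × 125.9 / (72 × 1.89) = 10449.7 / 136.08 ≈ 76.8 mL/min
|32.5 − 76.8| = 44.3 mL/min

44 mL/min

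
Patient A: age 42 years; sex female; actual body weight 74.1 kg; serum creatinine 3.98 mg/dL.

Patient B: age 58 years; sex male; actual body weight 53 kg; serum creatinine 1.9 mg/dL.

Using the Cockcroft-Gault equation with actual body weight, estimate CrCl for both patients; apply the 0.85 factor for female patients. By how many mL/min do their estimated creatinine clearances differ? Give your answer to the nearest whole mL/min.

10 mL/min

Patient A: CrCl = (140 − 42) × 74.1 / (72 × 3.98) × 0.85 = 7261.8 / 286.56 × 0.85 ≈ 21.5 mL/min
Patient B: CrCl = (140 − 58) × 53 / (72 × 1.9) = 4346.0 / 136.80 ≈ 31.8 mL/min
|21.5 − 31.8| = 10.3 mL/min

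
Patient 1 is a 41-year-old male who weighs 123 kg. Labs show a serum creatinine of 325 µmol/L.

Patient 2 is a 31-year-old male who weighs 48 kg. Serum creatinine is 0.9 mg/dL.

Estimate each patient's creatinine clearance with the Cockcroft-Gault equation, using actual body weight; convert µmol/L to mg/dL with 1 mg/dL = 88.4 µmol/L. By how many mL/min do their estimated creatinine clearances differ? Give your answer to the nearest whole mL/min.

35 mL/min

Patient 1: SCr = 325 / 88.4 = 3.676 mg/dL
Patient 1: CrCl = (140 − 41) × 123 / (72 × 3.676) = 12177.0 / 264.67 ≈ 46.0 mL/min
Patient 2: CrCl = (140 − 31) × 48 / (72 × 0.9) = 5232.0 / 64.80 ≈ 80.7 mL/min
|46.0 − 80.7| = 34.7 mL/min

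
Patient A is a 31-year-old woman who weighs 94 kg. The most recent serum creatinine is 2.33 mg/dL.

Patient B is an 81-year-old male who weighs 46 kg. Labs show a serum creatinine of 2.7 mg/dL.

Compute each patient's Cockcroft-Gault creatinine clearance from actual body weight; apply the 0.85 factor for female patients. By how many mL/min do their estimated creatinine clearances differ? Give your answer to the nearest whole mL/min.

Patient A: CrCl = (140 − 31) × 94 / (72 × 2.33) × 0.85 = 10246.0 / 167.76 × 0.85 ≈ 51.9 mL/min
Patient B: CrCl = (140 − 81) × 46 / (72 × 2.7) = 2714.0 / 194.40 ≈ 14.0 mL/min
|51.9 − 14.0| = 37.9 mL/min

38 mL/min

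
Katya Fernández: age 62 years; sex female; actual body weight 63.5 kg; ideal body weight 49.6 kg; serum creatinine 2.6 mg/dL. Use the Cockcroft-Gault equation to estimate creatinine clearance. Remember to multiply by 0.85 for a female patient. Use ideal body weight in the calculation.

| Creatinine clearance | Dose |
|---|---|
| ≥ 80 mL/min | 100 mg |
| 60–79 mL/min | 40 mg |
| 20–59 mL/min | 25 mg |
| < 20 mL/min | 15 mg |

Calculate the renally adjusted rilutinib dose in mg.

CrCl = (140 − 62) × 49.6 / (72 × 2.6) × 0.85 = 3868.8 / 187.20 × 0.85 ≈ 17.6 mL/min
CrCl ≈ 18 mL/min → bracket < 20 mL/min.
Dose for this bracket: 15 mg.

15 mg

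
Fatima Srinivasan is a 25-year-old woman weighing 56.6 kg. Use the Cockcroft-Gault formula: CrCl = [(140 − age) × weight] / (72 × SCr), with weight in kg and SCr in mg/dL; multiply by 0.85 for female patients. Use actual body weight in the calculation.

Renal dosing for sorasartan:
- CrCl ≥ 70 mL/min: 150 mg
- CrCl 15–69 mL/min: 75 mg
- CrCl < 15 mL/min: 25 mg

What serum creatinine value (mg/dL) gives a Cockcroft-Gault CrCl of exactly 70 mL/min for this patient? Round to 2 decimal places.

Standard dose requires CrCl ≥ 70 mL/min.
Set (140 − 25) × 56.6 × 0.85 / (72 × SCr) = 70
SCr = (140 − 25) × 56.6 × 0.85 / (72 × 70) = 1.098 mg/dL

1.10 mg/dL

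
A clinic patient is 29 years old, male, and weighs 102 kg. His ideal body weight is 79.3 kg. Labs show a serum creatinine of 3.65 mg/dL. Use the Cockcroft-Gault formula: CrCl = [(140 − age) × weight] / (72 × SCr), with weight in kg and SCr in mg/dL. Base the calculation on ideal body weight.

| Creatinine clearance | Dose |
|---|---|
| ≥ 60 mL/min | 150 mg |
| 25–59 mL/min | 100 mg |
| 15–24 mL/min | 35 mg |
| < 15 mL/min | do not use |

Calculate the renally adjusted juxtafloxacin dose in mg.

CrCl = (140 − 29) × 79.3 / (72 × 3.65) = 8802.3 / 262.80 ≈ 33.5 mL/min
CrCl ≈ 33 mL/min → bracket 25–59 mL/min.
Dose for this bracket: 100 mg.

100 mg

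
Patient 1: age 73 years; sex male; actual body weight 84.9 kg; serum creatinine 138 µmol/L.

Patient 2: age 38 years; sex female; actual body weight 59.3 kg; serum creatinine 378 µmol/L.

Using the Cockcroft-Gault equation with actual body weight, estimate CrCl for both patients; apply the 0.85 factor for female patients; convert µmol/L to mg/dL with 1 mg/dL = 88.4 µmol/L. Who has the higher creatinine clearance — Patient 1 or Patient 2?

Patient 1: SCr = 138 / 88.4 = 1.561 mg/dL
Patient 1: CrCl = (140 − 73) × 84.9 / (72 × 1.561) = 5688.3 / 112.39 ≈ 50.6 mL/min
Patient 2: SCr = 378 / 88.4 = 4.276 mg/dL
Patient 2: CrCl = (140 − 38) × 59.3 / (72 × 4.276) × 0.85 = 6048.6 / 307.87 × 0.85 ≈ 16.7 mL/min
50.6 vs 16.7 mL/min → Patient 1 is higher.

Patient 1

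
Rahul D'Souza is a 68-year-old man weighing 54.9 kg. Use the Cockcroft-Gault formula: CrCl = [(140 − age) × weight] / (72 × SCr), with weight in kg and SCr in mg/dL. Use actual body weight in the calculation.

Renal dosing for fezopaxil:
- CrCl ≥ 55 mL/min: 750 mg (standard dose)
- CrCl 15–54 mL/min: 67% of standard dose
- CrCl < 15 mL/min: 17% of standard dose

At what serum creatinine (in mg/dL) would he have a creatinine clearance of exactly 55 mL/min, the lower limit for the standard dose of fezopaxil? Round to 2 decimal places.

1.00 mg/dL

Standard dose requires CrCl ≥ 55 mL/min.
Set (140 − 68) × 54.9 / (72 × SCr) = 55
SCr = (140 − 68) × 54.9 / (72 × 55) = 0.998 mg/dL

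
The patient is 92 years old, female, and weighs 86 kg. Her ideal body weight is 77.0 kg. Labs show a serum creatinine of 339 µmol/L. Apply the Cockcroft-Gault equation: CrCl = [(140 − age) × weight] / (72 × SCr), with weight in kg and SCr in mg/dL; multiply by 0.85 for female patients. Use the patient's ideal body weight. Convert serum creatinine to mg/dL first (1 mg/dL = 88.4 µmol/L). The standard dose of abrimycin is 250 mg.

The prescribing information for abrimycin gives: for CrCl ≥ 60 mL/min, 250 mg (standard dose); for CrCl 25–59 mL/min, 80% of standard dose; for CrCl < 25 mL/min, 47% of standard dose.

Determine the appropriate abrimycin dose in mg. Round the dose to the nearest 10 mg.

120 mg

SCr = 339 / 88.4 = 3.835 mg/dL
CrCl = (140 − 92) × 77 / (72 × 3.835) × 0.85 = 3696.0 / 276.12 × 0.85 ≈ 11.4 mL/min
CrCl ≈ 11 mL/min → bracket < 25 mL/min.
47% of 250 mg = 117.5 mg → 120 mg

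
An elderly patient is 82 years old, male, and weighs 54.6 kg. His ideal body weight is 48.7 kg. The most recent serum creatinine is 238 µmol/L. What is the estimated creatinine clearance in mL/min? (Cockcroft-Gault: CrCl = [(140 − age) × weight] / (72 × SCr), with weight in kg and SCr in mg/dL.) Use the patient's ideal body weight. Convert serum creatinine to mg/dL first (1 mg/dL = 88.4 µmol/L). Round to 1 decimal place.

SCr = 238 / 88.4 = 2.692 mg/dL
CrCl = (140 − 82) × 48.7 / (72 × 2.692) = 2824.6 / 193.82 ≈ 14.6 mL/min

14.6 mL/min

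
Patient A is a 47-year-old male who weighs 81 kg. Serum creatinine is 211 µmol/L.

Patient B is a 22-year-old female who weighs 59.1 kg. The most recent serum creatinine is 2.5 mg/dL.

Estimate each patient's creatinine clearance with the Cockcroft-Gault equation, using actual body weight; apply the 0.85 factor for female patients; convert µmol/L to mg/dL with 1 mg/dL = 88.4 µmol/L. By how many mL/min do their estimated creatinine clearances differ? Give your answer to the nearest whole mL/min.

Patient A: SCr = 211 / 88.4 = 2.387 mg/dL
Patient A: CrCl = (140 − 47) × 81 / (72 × 2.387) = 7533.0 / 171.86 ≈ 43.8 mL/min
Patient B: CrCl = (140 − 22) × 59.1 / (72 × 2.5) × 0.85 = 6973.8 / 180.00 × 0.85 ≈ 32.9 mL/min
|43.8 − 32.9| = 10.9 mL/min

11 mL/min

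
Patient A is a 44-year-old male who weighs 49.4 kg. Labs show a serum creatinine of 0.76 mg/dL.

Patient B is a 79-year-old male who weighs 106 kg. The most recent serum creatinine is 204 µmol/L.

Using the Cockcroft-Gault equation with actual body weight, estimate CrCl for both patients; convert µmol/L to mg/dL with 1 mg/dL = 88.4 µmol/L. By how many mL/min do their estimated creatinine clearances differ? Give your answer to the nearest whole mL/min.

Patient A: CrCl = (140 − 44) × 49.4 / (72 × 0.76) = 4742.4 / 54.72 ≈ 86.7 mL/min
Patient B: SCr = 204 / 88.4 = 2.308 mg/dL
Patient B: CrCl = (140 − 79) × 106 / (72 × 2.308) = 6466.0 / 166.18 ≈ 38.9 mL/min
|86.7 − 38.9| = 47.8 mL/min

48 mL/min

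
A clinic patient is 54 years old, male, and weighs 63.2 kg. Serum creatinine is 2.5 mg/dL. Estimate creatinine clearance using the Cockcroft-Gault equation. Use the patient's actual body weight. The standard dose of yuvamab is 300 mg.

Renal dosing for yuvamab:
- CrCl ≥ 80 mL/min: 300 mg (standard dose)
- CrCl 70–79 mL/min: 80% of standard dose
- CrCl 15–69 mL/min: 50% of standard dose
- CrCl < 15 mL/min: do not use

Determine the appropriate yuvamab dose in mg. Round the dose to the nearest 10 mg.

150 mg

CrCl = (140 − 54) × 63.2 / (72 × 2.5) = 5435.2 / 180.00 ≈ 30.2 mL/min
CrCl ≈ 30 mL/min → bracket 15–69 mL/min.
50% of 300 mg = 150 mg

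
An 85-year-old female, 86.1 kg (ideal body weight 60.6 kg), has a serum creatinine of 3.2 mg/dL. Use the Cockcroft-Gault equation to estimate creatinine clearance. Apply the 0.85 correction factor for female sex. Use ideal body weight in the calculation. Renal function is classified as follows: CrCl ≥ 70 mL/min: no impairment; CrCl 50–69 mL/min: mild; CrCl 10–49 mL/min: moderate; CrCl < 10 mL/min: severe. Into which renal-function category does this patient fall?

moderate

CrCl = (140 − 85) × 60.6 / (72 × 3.2) × 0.85 = 3333.0 / 230.40 × 0.85 ≈ 12.3 mL/min
12 mL/min falls in the 'moderate' range.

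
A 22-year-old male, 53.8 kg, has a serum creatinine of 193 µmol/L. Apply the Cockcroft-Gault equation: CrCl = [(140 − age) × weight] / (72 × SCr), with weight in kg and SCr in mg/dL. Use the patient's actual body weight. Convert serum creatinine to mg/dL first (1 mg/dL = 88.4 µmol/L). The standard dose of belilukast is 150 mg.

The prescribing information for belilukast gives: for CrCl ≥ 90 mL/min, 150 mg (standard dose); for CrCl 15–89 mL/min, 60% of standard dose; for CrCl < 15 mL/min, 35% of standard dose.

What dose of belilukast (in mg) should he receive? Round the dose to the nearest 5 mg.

SCr = 193 / 88.4 = 2.183 mg/dL
CrCl = (140 − 22) × 53.8 / (72 × 2.183) = 6348.4 / 157.18 ≈ 40.4 mL/min
CrCl ≈ 40 mL/min → bracket 15–89 mL/min.
60% of 150 mg = 90 mg

90 mg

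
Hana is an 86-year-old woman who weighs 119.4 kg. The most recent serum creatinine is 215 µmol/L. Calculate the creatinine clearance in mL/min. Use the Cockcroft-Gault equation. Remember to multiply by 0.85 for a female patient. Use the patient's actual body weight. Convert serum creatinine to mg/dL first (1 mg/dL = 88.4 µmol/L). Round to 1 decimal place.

31.3 mL/min

SCr = 215 / 88.4 = 2.432 mg/dL
CrCl = (140 − 86) × 119.4 / (72 × 2.432) × 0.85 = 6447.6 / 175.10 × 0.85 ≈ 31.3 mL/min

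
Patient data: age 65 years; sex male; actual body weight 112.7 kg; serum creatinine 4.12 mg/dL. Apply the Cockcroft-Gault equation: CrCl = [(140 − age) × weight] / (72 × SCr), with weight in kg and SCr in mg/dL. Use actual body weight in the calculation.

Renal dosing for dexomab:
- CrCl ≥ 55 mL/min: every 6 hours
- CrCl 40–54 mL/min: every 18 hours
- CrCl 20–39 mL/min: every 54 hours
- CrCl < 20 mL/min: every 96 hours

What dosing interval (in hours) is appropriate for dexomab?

CrCl = (140 − 65) × 112.7 / (72 × 4.12) = 8452.5 / 296.64 ≈ 28.5 mL/min
CrCl ≈ 28 mL/min → bracket 20–39 mL/min → every 54 hours.

every 54 hours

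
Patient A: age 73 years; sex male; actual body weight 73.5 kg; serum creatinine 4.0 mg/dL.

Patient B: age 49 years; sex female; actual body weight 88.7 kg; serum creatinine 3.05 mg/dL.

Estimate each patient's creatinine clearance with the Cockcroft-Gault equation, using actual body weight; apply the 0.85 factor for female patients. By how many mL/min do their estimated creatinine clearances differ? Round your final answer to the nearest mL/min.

Patient A: CrCl = (140 − 73) × 73.5 / (72 × 4) = 4924.5 / 288.00 ≈ 17.1 mL/min
Patient B: CrCl = (140 − 49) × 88.7 / (72 × 3.05) × 0.85 = 8071.7 / 219.60 × 0.85 ≈ 31.2 mL/min
|17.1 − 31.2| = 14.1 mL/min

14 mL/min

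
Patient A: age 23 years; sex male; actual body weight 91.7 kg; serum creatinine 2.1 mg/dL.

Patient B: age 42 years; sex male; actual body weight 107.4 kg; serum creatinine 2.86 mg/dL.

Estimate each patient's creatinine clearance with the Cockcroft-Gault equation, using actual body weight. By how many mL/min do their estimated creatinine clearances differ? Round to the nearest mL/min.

20 mL/min

Patient A: CrCl = (140 − 23) × 91.7 / (72 × 2.1) = 10728.9 / 151.20 ≈ 71.0 mL/min
Patient B: CrCl = (140 − 42) × 107.4 / (72 × 2.86) = 10525.2 / 205.92 ≈ 51.1 mL/min
|71.0 − 51.1| = 19.9 mL/min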